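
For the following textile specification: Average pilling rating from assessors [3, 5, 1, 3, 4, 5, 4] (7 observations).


Formula: Mean = sum / count
Sum = 3 + 5 + 1 + 3 + 4 + 5 + 4 = 25
Mean = 25 / 7 = 3.6

3.6


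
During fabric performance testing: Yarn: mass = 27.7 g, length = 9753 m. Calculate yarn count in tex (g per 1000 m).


Formula: Tex = (mass_g / length_m) * 1000
Substituting: Tex = (27.7 / 9753) * 1000
Intermediate: 27.7 / 9753 = 0.00284015 g/m
Tex = 0.00284015 * 1000 = 2.84 tex

2.84 tex


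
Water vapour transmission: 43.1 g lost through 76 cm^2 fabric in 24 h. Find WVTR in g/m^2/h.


Formula: WVTR = mass_loss / (area * time)
Step 1: Convert area: 76 cm^2 = 0.0076 m^2
Step 2: WVTR = 43.1 g / (0.0076 m^2 * 24 h)
Step 3: WVTR = 43.1 / 0.1824 = 236.3 g/m^2/h

236.3 g/m^2/h


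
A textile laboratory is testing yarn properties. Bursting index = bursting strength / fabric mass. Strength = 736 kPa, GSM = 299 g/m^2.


Formula: Bursting Index = Bursting Strength / Fabric GSM
BI = 736 kPa / 299 g/m^2
BI = 2.462 kPa/(g/m^2)

2.462 kPa/(g/m^2)


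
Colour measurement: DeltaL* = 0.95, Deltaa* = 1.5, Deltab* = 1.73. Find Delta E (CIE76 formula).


Formula: Delta E = sqrt(dL*^2 + da*^2 + db*^2)
Step 1: dL*^2 = 0.95^2 = 0.9025
Step 2: da*^2 = 1.5^2 = 2.25
Step 3: db*^2 = 1.73^2 = 2.9929
Step 4: Sum = 0.9025 + 2.25 + 2.9929 = 6.1454
Step 5: Delta E = sqrt(6.1454) = 2.48

2.48 Delta E


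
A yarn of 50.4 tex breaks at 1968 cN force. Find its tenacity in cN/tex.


Formula: Tenacity = Breaking force / Linear density
Tenacity = 1968 cN / 50.4 tex
Tenacity = 39.05 cN/tex

39.05 cN/tex


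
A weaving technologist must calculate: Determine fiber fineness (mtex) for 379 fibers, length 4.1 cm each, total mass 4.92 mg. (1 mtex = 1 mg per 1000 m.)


Formula: fineness (mtex) = mass (mg) / total length (km) = (mass_mg / total_length_m) * 1000
Step 1: Convert fiber length: 4.1 cm = 0.041 m
Step 2: Total fiber length = 379 * 0.041 = 15.539 m
Step 3: Linear density = 4.92 mg / 15.539 m = 0.3166 mg/m
Step 4: fineness = 0.3166 * 1000 = 316.6 mtex

316.6 mtex


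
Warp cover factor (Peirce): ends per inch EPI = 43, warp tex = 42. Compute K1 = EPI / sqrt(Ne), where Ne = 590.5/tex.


Formula: K1 = EPI / sqrt(Ne), with Ne = 590.5 / tex_warp
Step 1: Ne = 590.5 / 42 = 14.06
Step 2: sqrt(Ne) = sqrt(14.06) = 3.7497
Step 3: K1 = 43 / 3.7497 = 11.5

11.5


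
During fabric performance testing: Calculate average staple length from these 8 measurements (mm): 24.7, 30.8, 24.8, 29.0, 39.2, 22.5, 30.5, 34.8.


Formula: Mean = sum of lengths / count
Sum = 24.7 + 30.8 + 24.8 + 29.0 + 39.2 + 22.5 + 30.5 + 34.8
Sum = 236.3 mm
Mean = 236.3 / 8 = 29.54 mm

29.54 mm


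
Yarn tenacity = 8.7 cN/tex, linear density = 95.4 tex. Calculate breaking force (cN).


Formula: Breaking force = Tenacity * Linear density
F = 8.7 cN/tex * 95.4 tex
F = 829.98 cN

829.98 cN


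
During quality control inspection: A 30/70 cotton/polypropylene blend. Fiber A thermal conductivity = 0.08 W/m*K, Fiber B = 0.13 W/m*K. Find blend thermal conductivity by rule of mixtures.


Formula: Blend property = (fraction_A * property_A) + (fraction_B * property_B)
Step 1: Contribution A = 30/100 * 0.08 W/m*K = 0.024 W/m*K
Step 2: Contribution B = 70/100 * 0.13 W/m*K = 0.091 W/m*K
Step 3: Blend thermal conductivity = 0.024 + 0.091 = 0.115 W/m*K

0.115 W/m*K


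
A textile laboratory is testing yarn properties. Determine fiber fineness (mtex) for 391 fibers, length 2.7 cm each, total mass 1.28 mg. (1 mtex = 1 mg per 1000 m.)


Formula: fineness (mtex) = mass (mg) / total length (km) = (mass_mg / total_length_m) * 1000
Step 1: Convert fiber length: 2.7 cm = 0.027 m
Step 2: Total fiber length = 391 * 0.027 = 10.557 m
Step 3: Linear density = 1.28 mg / 10.557 m = 0.1212 mg/m
Step 4: fineness = 0.1212 * 1000 = 121.2 mtex

121.2 mtex


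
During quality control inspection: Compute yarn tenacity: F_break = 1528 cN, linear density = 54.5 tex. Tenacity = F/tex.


Formula: Tenacity = Breaking force / Linear density
Tenacity = 1528 cN / 54.5 tex
Tenacity = 28.04 cN/tex

28.04 cN/tex


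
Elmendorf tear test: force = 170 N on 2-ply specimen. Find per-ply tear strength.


Formula: Per-ply strength = Total force / Number of plies
Per-ply = 170 N / 2
Per-ply = 85 N

85 N


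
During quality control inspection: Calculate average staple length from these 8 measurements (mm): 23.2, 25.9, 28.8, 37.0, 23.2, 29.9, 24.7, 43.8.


Formula: Mean = sum of lengths / count
Sum = 23.2 + 25.9 + 28.8 + 37.0 + 23.2 + 29.9 + 24.7 + 43.8
Sum = 236.5 mm
Mean = 236.5 / 8 = 29.56 mm

29.56 mm


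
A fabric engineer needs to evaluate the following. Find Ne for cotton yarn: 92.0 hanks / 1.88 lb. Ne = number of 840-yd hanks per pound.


Formula: Ne = hanks / mass_lb
Substituting: Ne = 92.0 / 1.88
Ne = 48.9

48.9 Ne


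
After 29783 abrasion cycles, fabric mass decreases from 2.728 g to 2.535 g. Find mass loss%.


Formula: Mass loss% = ((m_before - m_after) / m_before) * 100
Step 1: Mass loss = 2.728 - 2.535 = 0.193 g
Step 2: Ratio = 0.193 / 2.728 = 0.0707478
Step 3: Mass loss% = 0.0707478 * 100 = 7.07478% ≈ 7.07%

7.07%


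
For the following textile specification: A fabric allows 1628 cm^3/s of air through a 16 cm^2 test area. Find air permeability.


Formula: Air Permeability = Airflow / Test Area
AP = 1628 cm^3/s / 16 cm^2
AP = 101.8 cm^3/s/cm^2

101.8 cm^3/s/cm^2


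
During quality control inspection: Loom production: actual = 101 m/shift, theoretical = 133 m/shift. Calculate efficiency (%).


Formula: Efficiency% = (Actual output / Theoretical output) * 100
Efficiency% = (101 / 133) * 100
Efficiency% = 0.759398 * 100 = 75.9398% ≈ 75.9%

75.9%


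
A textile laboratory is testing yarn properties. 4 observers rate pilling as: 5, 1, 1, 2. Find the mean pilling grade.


Formula: Mean = sum / count
Sum = 5 + 1 + 1 + 2 = 9
Mean = 9 / 4 = 2.3

2.3


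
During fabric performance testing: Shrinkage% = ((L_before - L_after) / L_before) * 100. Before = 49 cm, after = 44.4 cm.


Formula: Shrinkage% = ((L_before - L_after) / L_before) * 100
Step 1: Shrinkage = 49 - 44.4 = 4.6 cm
Step 2: Shrinkage% = (4.6 / 49) * 100
Step 3: Shrinkage% = 0.093878 * 100 = 9.3878% ≈ 9.4%

9.4%


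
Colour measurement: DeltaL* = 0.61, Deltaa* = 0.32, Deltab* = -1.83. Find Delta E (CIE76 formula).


Formula: Delta E = sqrt(dL*^2 + da*^2 + db*^2)
Step 1: dL*^2 = 0.61^2 = 0.3721
Step 2: da*^2 = 0.32^2 = 0.1024
Step 3: db*^2 = (-1.83)^2 = 3.3489
Step 4: Sum = 0.3721 + 0.1024 + 3.3489 = 3.8234
Step 5: Delta E = sqrt(3.8234) = 1.96

1.96 Delta E


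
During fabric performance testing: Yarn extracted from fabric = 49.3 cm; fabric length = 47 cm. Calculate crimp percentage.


Formula: Crimp% = ((L_yarn - L_fabric) / L_fabric) * 100
Step 1: Extension = 49.3 - 47 = 2.3 cm
Step 2: Crimp% = (2.3 / 47) * 100
Step 3: Crimp% = 0.048936 * 100 = 4.8936% ≈ 4.9%

4.9%


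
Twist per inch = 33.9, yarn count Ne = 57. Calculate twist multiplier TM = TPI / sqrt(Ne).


Formula: TM = TPI / sqrt(Ne)
Step 1: sqrt(Ne) = sqrt(57) = 7.5498
Step 2: TM = 33.9 / 7.5498 = 4.49

4.49 TM


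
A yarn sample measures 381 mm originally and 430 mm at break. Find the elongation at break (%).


Formula: Elongation (%) = ((L_break - L0) / L0) * 100
Step 1: Extension = 430 - 381 = 49 mm
Step 2: Elongation = (49 / 381) * 100
Step 3: Elongation = 0.128609 * 100 = 12.8609% ≈ 12.9%

12.9%


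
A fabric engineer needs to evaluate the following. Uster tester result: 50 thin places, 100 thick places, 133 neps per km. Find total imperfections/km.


Formula: Total = thin places + thick places + neps
Total = 50 + 100 + 133
Total = 283 imperfections/km

283 imperfections/km


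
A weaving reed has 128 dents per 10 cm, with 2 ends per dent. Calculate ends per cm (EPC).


Formula: EPC = (dents per 10 cm * ends per dent) / 10
Step 1: Total ends per 10 cm = 128 * 2 = 256
Step 2: EPC = 256 / 10 = 25.6 ends/cm

25.6 ends/cm


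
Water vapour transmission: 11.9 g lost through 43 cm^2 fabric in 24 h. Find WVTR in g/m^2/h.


Formula: WVTR = mass_loss / (area * time)
Step 1: Convert area: 43 cm^2 = 0.0043 m^2
Step 2: WVTR = 11.9 g / (0.0043 m^2 * 24 h)
Step 3: WVTR = 11.9 / 0.1032 = 115.3 g/m^2/h

115.3 g/m^2/h


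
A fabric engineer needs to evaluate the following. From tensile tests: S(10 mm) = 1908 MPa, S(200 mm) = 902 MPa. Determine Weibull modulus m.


Formula: m = ln(L1/L2) / ln(S2/S1)
Step 1: ln(L1/L2) = ln(10/200) = -2.99573
Step 2: S2/S1 = 902/1908 = 0.47275
Step 3: ln(S2/S1) = ln(0.47275) = -0.74919
Step 4: m = -2.99573 / -0.74919 = 4.00

4.00 (Weibull m)


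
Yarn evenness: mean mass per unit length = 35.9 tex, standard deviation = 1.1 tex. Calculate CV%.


Formula: CV% = (standard deviation / mean) * 100
Step 1: Ratio = 1.1 / 35.9 = 0.030641
Step 2: CV% = 0.030641 * 100 = 3.0641% ≈ 3.1%

3.1%


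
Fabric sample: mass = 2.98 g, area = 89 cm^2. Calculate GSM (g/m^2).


Formula: GSM = mass_g / area_m2
Step 1: Convert area: 89 cm^2 = 89 / 10000 = 0.0089 m^2
Step 2: GSM = 2.98 g / 0.0089 m^2 = 334.8 g/m^2

334.8 g/m^2


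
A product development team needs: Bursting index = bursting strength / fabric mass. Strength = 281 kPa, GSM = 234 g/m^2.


Formula: Bursting Index = Bursting Strength / Fabric GSM
BI = 281 kPa / 234 g/m^2
BI = 1.201 kPa/(g/m^2)

1.201 kPa/(g/m^2)


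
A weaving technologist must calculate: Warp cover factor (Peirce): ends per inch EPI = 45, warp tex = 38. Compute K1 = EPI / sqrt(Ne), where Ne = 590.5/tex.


Formula: K1 = EPI / sqrt(Ne), with Ne = 590.5 / tex_warp
Step 1: Ne = 590.5 / 38 = 15.539
Step 2: sqrt(Ne) = sqrt(15.539) = 3.942
Step 3: K1 = 45 / 3.942 = 11.4

11.4


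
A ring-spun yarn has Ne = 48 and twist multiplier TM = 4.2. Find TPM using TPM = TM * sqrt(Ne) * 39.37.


Formula: TPM = TM * sqrt(Ne) * 39.37
Step 1: sqrt(Ne) = sqrt(48) = 6.9282
Step 2: TM * sqrt(Ne) = 4.2 * 6.9282 = 29.0984
Step 3: TPM = 29.0984 * 39.37 = 1146 twists/m

1146 twists/m


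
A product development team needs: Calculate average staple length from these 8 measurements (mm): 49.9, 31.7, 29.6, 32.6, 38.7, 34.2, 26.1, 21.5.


Formula: Mean = sum of lengths / count
Sum = 49.9 + 31.7 + 29.6 + 32.6 + 38.7 + 34.2 + 26.1 + 21.5
Sum = 264.3 mm
Mean = 264.3 / 8 = 33.04 mm

33.04 mm


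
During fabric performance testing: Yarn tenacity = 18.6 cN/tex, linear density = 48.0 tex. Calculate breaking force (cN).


Formula: Breaking force = Tenacity * Linear density
F = 18.6 cN/tex * 48.0 tex
F = 892.80 cN

892.80 cN


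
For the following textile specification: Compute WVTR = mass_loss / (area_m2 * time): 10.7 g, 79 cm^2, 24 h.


Formula: WVTR = mass_loss / (area * time)
Step 1: Convert area: 79 cm^2 = 0.0079 m^2
Step 2: WVTR = 10.7 g / (0.0079 m^2 * 24 h)
Step 3: WVTR = 10.7 / 0.1896 = 56.4 g/m^2/h

56.4 g/m^2/h


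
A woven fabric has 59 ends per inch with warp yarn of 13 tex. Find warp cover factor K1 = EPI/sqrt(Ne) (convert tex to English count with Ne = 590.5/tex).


Formula: K1 = EPI / sqrt(Ne), with Ne = 590.5 / tex_warp
Step 1: Ne = 590.5 / 13 = 45.423
Step 2: sqrt(Ne) = sqrt(45.423) = 6.7397
Step 3: K1 = 59 / 6.7397 = 8.8

8.8


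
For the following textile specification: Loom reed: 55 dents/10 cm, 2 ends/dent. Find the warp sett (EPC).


Formula: EPC = (dents per 10 cm * ends per dent) / 10
Step 1: Total ends per 10 cm = 55 * 2 = 110
Step 2: EPC = 110 / 10 = 11.0 ends/cm

11.0 ends/cm


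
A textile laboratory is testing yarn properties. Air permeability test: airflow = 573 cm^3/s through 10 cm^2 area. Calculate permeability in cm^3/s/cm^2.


Formula: Air Permeability = Airflow / Test Area
AP = 573 cm^3/s / 10 cm^2
AP = 57.3 cm^3/s/cm^2

57.3 cm^3/s/cm^2


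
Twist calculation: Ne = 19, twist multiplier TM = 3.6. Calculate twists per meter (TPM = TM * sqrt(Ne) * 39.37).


Formula: TPM = TM * sqrt(Ne) * 39.37
Step 1: sqrt(Ne) = sqrt(19) = 4.3589
Step 2: TM * sqrt(Ne) = 3.6 * 4.3589 = 15.692
Step 3: TPM = 15.692 * 39.37 = 618 twists/m

618 twists/m


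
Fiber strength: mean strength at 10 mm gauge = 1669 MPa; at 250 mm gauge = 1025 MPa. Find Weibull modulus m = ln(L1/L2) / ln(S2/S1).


Formula: m = ln(L1/L2) / ln(S2/S1)
Step 1: ln(L1/L2) = ln(10/250) = -3.21888
Step 2: S2/S1 = 1025/1669 = 0.61414
Step 3: ln(S2/S1) = ln(0.61414) = -0.48753
Step 4: m = -3.21888 / -0.48753 = 6.60

6.60 (Weibull m)


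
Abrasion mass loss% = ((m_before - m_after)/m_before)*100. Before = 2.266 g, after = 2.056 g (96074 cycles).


Formula: Mass loss% = ((m_before - m_after) / m_before) * 100
Step 1: Mass loss = 2.266 - 2.056 = 0.21 g
Step 2: Ratio = 0.21 / 2.266 = 0.0926743
Step 3: Mass loss% = 0.0926743 * 100 = 9.26743% ≈ 9.27%

9.27%


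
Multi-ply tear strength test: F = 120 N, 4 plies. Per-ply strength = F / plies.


Formula: Per-ply strength = Total force / Number of plies
Per-ply = 120 N / 4
Per-ply = 30 N

30 N


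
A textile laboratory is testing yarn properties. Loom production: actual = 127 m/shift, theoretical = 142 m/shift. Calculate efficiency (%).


Formula: Efficiency% = (Actual output / Theoretical output) * 100
Efficiency% = (127 / 142) * 100
Efficiency% = 0.894366 * 100 = 89.4366% ≈ 89.4%

89.4%


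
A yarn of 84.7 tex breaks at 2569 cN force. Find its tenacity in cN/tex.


Formula: Tenacity = Breaking force / Linear density
Tenacity = 2569 cN / 84.7 tex
Tenacity = 30.33 cN/tex

30.33 cN/tex


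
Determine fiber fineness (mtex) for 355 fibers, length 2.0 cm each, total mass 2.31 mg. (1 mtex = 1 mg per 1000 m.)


Formula: fineness (mtex) = mass (mg) / total length (km) = (mass_mg / total_length_m) * 1000
Step 1: Convert fiber length: 2.0 cm = 0.02 m
Step 2: Total fiber length = 355 * 0.02 = 7.1 m
Step 3: Linear density = 2.31 mg / 7.1 m = 0.3254 mg/m
Step 4: fineness = 0.3254 * 1000 = 325.4 mtex

325.4 mtex


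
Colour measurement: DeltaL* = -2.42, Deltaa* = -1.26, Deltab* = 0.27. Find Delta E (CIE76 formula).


Formula: Delta E = sqrt(dL*^2 + da*^2 + db*^2)
Step 1: dL*^2 = (-2.42)^2 = 5.8564
Step 2: da*^2 = (-1.26)^2 = 1.5876
Step 3: db*^2 = 0.27^2 = 0.0729
Step 4: Sum = 5.8564 + 1.5876 + 0.0729 = 7.5169
Step 5: Delta E = sqrt(7.5169) = 2.74

2.74 Delta E


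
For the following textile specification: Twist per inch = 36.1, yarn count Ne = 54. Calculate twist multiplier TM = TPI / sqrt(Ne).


Formula: TM = TPI / sqrt(Ne)
Step 1: sqrt(Ne) = sqrt(54) = 7.3485
Step 2: TM = 36.1 / 7.3485 = 4.91

4.91 TM


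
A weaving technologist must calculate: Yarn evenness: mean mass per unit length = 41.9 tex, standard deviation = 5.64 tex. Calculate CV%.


Formula: CV% = (standard deviation / mean) * 100
Step 1: Ratio = 5.64 / 41.9 = 0.134606
Step 2: CV% = 0.134606 * 100 = 13.4606% ≈ 13.5%

13.5%


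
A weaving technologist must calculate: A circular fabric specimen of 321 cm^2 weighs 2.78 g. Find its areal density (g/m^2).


Formula: GSM = mass_g / area_m2
Step 1: Convert area: 321 cm^2 = 321 / 10000 = 0.0321 m^2
Step 2: GSM = 2.78 g / 0.0321 m^2 = 86.6 g/m^2

86.6 g/m^2


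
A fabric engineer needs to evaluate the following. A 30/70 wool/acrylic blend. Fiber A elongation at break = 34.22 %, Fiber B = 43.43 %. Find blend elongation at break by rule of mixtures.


Formula: Blend property = (fraction_A * property_A) + (fraction_B * property_B)
Step 1: Contribution A = 30/100 * 34.22 % = 10.266 %
Step 2: Contribution B = 70/100 * 43.43 % = 30.401 %
Step 3: Blend elongation at break = 10.266 + 30.401 = 40.667 %

40.667 %


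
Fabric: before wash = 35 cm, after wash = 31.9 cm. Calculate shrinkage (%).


Formula: Shrinkage% = ((L_before - L_after) / L_before) * 100
Step 1: Shrinkage = 35 - 31.9 = 3.1 cm
Step 2: Shrinkage% = (3.1 / 35) * 100
Step 3: Shrinkage% = 0.088571 * 100 = 8.8571% ≈ 8.9%

8.9%


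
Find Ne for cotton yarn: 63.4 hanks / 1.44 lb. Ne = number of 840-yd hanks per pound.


Formula: Ne = hanks / mass_lb
Substituting: Ne = 63.4 / 1.44
Ne = 44.0

44.0 Ne


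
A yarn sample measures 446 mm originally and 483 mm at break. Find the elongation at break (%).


Formula: Elongation (%) = ((L_break - L0) / L0) * 100
Step 1: Extension = 483 - 446 = 37 mm
Step 2: Elongation = (37 / 446) * 100
Step 3: Elongation = 0.08296 * 100 = 8.296% ≈ 8.3%

8.3%


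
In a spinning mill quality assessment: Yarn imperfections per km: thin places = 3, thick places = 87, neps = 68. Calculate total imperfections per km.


Formula: Total = thin places + thick places + neps
Total = 3 + 87 + 68
Total = 158 imperfections/km

158 imperfections/km


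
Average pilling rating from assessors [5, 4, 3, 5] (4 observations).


Formula: Mean = sum / count
Sum = 5 + 4 + 3 + 5 = 17
Mean = 17 / 4 = 4.3

4.3


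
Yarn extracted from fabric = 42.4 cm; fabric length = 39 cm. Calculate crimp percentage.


Formula: Crimp% = ((L_yarn - L_fabric) / L_fabric) * 100
Step 1: Extension = 42.4 - 39 = 3.4 cm
Step 2: Crimp% = (3.4 / 39) * 100
Step 3: Crimp% = 0.087179 * 100 = 8.7179% ≈ 8.7%

8.7%


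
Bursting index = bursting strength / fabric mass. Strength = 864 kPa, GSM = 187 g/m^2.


Formula: Bursting Index = Bursting Strength / Fabric GSM
BI = 864 kPa / 187 g/m^2
BI = 4.620 kPa/(g/m^2)

4.620 kPa/(g/m^2)


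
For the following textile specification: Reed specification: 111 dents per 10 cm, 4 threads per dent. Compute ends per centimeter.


Formula: EPC = (dents per 10 cm * ends per dent) / 10
Step 1: Total ends per 10 cm = 111 * 4 = 444
Step 2: EPC = 444 / 10 = 44.4 ends/cm

44.4 ends/cm


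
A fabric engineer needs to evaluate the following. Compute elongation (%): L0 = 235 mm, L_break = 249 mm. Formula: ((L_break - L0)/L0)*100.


Formula: Elongation (%) = ((L_break - L0) / L0) * 100
Step 1: Extension = 249 - 235 = 14 mm
Step 2: Elongation = (14 / 235) * 100
Step 3: Elongation = 0.059574 * 100 = 5.9574% ≈ 6.0%

6.0%


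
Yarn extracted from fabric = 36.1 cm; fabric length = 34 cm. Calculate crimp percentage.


Formula: Crimp% = ((L_yarn - L_fabric) / L_fabric) * 100
Step 1: Extension = 36.1 - 34 = 2.1 cm
Step 2: Crimp% = (2.1 / 34) * 100
Step 3: Crimp% = 0.061765 * 100 = 6.1765% ≈ 6.2%

6.2%


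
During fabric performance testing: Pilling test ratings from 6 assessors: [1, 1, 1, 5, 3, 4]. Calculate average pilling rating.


Formula: Mean = sum / count
Sum = 1 + 1 + 1 + 5 + 3 + 4 = 15
Mean = 15 / 6 = 2.5

2.5


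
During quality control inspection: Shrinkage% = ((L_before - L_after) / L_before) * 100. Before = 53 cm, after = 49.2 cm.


Formula: Shrinkage% = ((L_before - L_after) / L_before) * 100
Step 1: Shrinkage = 53 - 49.2 = 3.8 cm
Step 2: Shrinkage% = (3.8 / 53) * 100
Step 3: Shrinkage% = 0.071698 * 100 = 7.1698% ≈ 7.2%

7.2%


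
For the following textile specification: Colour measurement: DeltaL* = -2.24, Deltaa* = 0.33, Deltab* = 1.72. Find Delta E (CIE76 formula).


Formula: Delta E = sqrt(dL*^2 + da*^2 + db*^2)
Step 1: dL*^2 = (-2.24)^2 = 5.0176
Step 2: da*^2 = 0.33^2 = 0.1089
Step 3: db*^2 = 1.72^2 = 2.9584
Step 4: Sum = 5.0176 + 0.1089 + 2.9584 = 8.0849
Step 5: Delta E = sqrt(8.0849) = 2.84

2.84 Delta E


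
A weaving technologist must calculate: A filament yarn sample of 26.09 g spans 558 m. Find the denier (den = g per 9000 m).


Formula: den = (mass_g / length_m) * 9000
Substituting: den = (26.09 / 558) * 9000
Intermediate: 26.09 / 558 = 0.04675627 g/m
den = 0.04675627 * 9000 = 420.8 denier

420.8 denier


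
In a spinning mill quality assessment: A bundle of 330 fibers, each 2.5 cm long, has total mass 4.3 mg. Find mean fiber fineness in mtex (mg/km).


Formula: fineness (mtex) = mass (mg) / total length (km) = (mass_mg / total_length_m) * 1000
Step 1: Convert fiber length: 2.5 cm = 0.025 m
Step 2: Total fiber length = 330 * 0.025 = 8.25 m
Step 3: Linear density = 4.3 mg / 8.25 m = 0.5212 mg/m
Step 4: fineness = 0.5212 * 1000 = 521.2 mtex

521.2 mtex


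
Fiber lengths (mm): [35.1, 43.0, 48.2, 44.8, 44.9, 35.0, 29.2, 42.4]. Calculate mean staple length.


Formula: Mean = sum of lengths / count
Sum = 35.1 + 43.0 + 48.2 + 44.8 + 44.9 + 35.0 + 29.2 + 42.4
Sum = 322.6 mm
Mean = 322.6 / 8 = 40.33 mm

40.33 mm


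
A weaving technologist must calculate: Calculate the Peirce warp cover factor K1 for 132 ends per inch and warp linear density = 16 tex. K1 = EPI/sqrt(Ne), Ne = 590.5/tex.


Formula: K1 = EPI / sqrt(Ne), with Ne = 590.5 / tex_warp
Step 1: Ne = 590.5 / 16 = 36.906
Step 2: sqrt(Ne) = sqrt(36.906) = 6.075
Step 3: K1 = 132 / 6.075 = 21.7

21.7


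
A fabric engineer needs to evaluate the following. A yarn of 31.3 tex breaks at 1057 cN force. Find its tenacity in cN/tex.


Formula: Tenacity = Breaking force / Linear density
Tenacity = 1057 cN / 31.3 tex
Tenacity = 33.77 cN/tex

33.77 cN/tex


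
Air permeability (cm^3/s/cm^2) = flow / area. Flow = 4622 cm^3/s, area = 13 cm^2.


Formula: Air Permeability = Airflow / Test Area
AP = 4622 cm^3/s / 13 cm^2
AP = 355.5 cm^3/s/cm^2

355.5 cm^3/s/cm^2


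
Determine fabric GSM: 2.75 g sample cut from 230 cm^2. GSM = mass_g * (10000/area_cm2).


Formula: GSM = mass_g / area_m2
Step 1: Convert area: 230 cm^2 = 230 / 10000 = 0.023 m^2
Step 2: GSM = 2.75 g / 0.023 m^2 = 119.6 g/m^2

119.6 g/m^2


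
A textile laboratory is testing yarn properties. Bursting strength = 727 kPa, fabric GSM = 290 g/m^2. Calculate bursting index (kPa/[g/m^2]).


Formula: Bursting Index = Bursting Strength / Fabric GSM
BI = 727 kPa / 290 g/m^2
BI = 2.507 kPa/(g/m^2)

2.507 kPa/(g/m^2)


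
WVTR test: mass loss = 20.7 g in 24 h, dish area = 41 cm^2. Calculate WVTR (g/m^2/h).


Formula: WVTR = mass_loss / (area * time)
Step 1: Convert area: 41 cm^2 = 0.0041 m^2
Step 2: WVTR = 20.7 g / (0.0041 m^2 * 24 h)
Step 3: WVTR = 20.7 / 0.0984 = 210.4 g/m^2/h

210.4 g/m^2/h


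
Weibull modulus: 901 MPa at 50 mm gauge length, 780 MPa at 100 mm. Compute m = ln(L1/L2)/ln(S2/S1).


Formula: m = ln(L1/L2) / ln(S2/S1)
Step 1: ln(L1/L2) = ln(50/100) = -0.69315
Step 2: S2/S1 = 780/901 = 0.8657
Step 3: ln(S2/S1) = ln(0.8657) = -0.14422
Step 4: m = -0.69315 / -0.14422 = 4.81

4.81 (Weibull m)


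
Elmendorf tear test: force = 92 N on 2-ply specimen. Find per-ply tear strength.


Formula: Per-ply strength = Total force / Number of plies
Per-ply = 92 N / 2
Per-ply = 46 N

46 N


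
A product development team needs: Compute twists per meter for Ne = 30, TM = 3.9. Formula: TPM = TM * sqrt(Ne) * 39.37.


Formula: TPM = TM * sqrt(Ne) * 39.37
Step 1: sqrt(Ne) = sqrt(30) = 5.4772
Step 2: TM * sqrt(Ne) = 3.9 * 5.4772 = 21.3611
Step 3: TPM = 21.3611 * 39.37 = 841 twists/m

841 twists/m


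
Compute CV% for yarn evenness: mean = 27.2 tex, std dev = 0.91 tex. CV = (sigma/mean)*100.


Formula: CV% = (standard deviation / mean) * 100
Step 1: Ratio = 0.91 / 27.2 = 0.033456
Step 2: CV% = 0.033456 * 100 = 3.3456% ≈ 3.3%

3.3%


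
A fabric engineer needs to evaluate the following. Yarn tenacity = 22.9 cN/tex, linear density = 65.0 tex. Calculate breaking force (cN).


Formula: Breaking force = Tenacity * Linear density
F = 22.9 cN/tex * 65.0 tex
F = 1488.50 cN

1488.50 cN


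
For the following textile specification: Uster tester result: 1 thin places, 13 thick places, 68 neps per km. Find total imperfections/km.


Formula: Total = thin places + thick places + neps
Total = 1 + 13 + 68
Total = 82 imperfections/km

82 imperfections/km


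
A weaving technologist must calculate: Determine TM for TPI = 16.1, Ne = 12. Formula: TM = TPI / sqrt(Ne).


Formula: TM = TPI / sqrt(Ne)
Step 1: sqrt(Ne) = sqrt(12) = 3.4641
Step 2: TM = 16.1 / 3.4641 = 4.65

4.65 TM


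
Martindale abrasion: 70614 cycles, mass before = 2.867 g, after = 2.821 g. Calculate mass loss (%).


Formula: Mass loss% = ((m_before - m_after) / m_before) * 100
Step 1: Mass loss = 2.867 - 2.821 = 0.046 g
Step 2: Ratio = 0.046 / 2.867 = 0.0160446
Step 3: Mass loss% = 0.0160446 * 100 = 1.60446% ≈ 1.60%

1.60%


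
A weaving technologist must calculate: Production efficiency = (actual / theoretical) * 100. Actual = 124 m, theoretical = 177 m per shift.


Formula: Efficiency% = (Actual output / Theoretical output) * 100
Efficiency% = (124 / 177) * 100
Efficiency% = 0.700565 * 100 = 70.0565% ≈ 70.1%

70.1%


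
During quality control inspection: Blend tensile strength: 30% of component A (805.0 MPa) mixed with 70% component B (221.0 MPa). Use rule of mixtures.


Formula: Blend property = (fraction_A * property_A) + (fraction_B * property_B)
Step 1: Contribution A = 30/100 * 805.0 MPa = 241.5 MPa
Step 2: Contribution B = 70/100 * 221.0 MPa = 154.7 MPa
Step 3: Blend tensile strength = 241.5 + 154.7 = 396.2 MPa

396.2 MPa


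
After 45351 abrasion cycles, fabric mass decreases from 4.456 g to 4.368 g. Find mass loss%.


Formula: Mass loss% = ((m_before - m_after) / m_before) * 100
Step 1: Mass loss = 4.456 - 4.368 = 0.088 g
Step 2: Ratio = 0.088 / 4.456 = 0.0197487
Step 3: Mass loss% = 0.0197487 * 100 = 1.97487% ≈ 1.97%

1.97%


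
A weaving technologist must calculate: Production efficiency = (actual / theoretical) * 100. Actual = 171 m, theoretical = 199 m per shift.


Formula: Efficiency% = (Actual output / Theoretical output) * 100
Efficiency% = (171 / 199) * 100
Efficiency% = 0.859296 * 100 = 85.9296% ≈ 85.9%

85.9%


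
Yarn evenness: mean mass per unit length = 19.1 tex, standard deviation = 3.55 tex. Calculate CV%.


Formula: CV% = (standard deviation / mean) * 100
Step 1: Ratio = 3.55 / 19.1 = 0.185864
Step 2: CV% = 0.185864 * 100 = 18.5864% ≈ 18.6%

18.6%


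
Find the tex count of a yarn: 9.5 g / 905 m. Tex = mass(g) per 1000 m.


Formula: Tex = (mass_g / length_m) * 1000
Substituting: Tex = (9.5 / 905) * 1000
Intermediate: 9.5 / 905 = 0.01049724 g/m
Tex = 0.01049724 * 1000 = 10.50 tex

10.50 tex


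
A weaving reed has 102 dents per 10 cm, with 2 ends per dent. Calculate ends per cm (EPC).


Formula: EPC = (dents per 10 cm * ends per dent) / 10
Step 1: Total ends per 10 cm = 102 * 2 = 204
Step 2: EPC = 204 / 10 = 20.4 ends/cm

20.4 ends/cm


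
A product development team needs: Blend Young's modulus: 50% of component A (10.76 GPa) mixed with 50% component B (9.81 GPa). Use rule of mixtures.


Formula: Blend property = (fraction_A * property_A) + (fraction_B * property_B)
Step 1: Contribution A = 50/100 * 10.76 GPa = 5.38 GPa
Step 2: Contribution B = 50/100 * 9.81 GPa = 4.905 GPa
Step 3: Blend Young's modulus = 5.38 + 4.905 = 10.285 GPa

10.285 GPa


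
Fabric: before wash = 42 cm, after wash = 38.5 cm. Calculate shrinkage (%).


Formula: Shrinkage% = ((L_before - L_after) / L_before) * 100
Step 1: Shrinkage = 42 - 38.5 = 3.5 cm
Step 2: Shrinkage% = (3.5 / 42) * 100
Step 3: Shrinkage% = 0.083333 * 100 = 8.3333% ≈ 8.3%

8.3%


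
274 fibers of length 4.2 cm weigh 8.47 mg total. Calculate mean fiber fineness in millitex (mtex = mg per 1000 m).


Formula: fineness (mtex) = mass (mg) / total length (km) = (mass_mg / total_length_m) * 1000
Step 1: Convert fiber length: 4.2 cm = 0.042 m
Step 2: Total fiber length = 274 * 0.042 = 11.508 m
Step 3: Linear density = 8.47 mg / 11.508 m = 0.7360 mg/m
Step 4: fineness = 0.7360 * 1000 = 736.0 mtex

736.0 mtex


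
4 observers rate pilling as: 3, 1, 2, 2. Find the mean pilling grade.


Formula: Mean = sum / count
Sum = 3 + 1 + 2 + 2 = 8
Mean = 8 / 4 = 2.0

2.0


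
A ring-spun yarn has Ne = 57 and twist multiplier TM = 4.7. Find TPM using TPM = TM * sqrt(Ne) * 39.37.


Formula: TPM = TM * sqrt(Ne) * 39.37
Step 1: sqrt(Ne) = sqrt(57) = 7.5498
Step 2: TM * sqrt(Ne) = 4.7 * 7.5498 = 35.4841
Step 3: TPM = 35.4841 * 39.37 = 1397 twists/m

1397 twists/m


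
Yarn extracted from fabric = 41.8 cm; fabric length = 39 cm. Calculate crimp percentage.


Formula: Crimp% = ((L_yarn - L_fabric) / L_fabric) * 100
Step 1: Extension = 41.8 - 39 = 2.8 cm
Step 2: Crimp% = (2.8 / 39) * 100
Step 3: Crimp% = 0.071795 * 100 = 7.1795% ≈ 7.2%

7.2%


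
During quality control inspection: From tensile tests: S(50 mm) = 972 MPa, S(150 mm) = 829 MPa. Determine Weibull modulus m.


Formula: m = ln(L1/L2) / ln(S2/S1)
Step 1: ln(L1/L2) = ln(50/150) = -1.09861
Step 2: S2/S1 = 829/972 = 0.85288
Step 3: ln(S2/S1) = ln(0.85288) = -0.15914
Step 4: m = -1.09861 / -0.15914 = 6.90

6.90 (Weibull m)


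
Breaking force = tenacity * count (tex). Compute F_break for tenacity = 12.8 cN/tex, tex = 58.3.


Formula: Breaking force = Tenacity * Linear density
F = 12.8 cN/tex * 58.3 tex
F = 746.24 cN

746.24 cN


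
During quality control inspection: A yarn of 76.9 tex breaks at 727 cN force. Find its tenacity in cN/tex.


Formula: Tenacity = Breaking force / Linear density
Tenacity = 727 cN / 76.9 tex
Tenacity = 9.45 cN/tex

9.45 cN/tex


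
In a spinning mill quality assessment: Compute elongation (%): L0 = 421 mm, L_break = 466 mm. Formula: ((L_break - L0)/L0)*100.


Formula: Elongation (%) = ((L_break - L0) / L0) * 100
Step 1: Extension = 466 - 421 = 45 mm
Step 2: Elongation = (45 / 421) * 100
Step 3: Elongation = 0.106888 * 100 = 10.6888% ≈ 10.7%

10.7%


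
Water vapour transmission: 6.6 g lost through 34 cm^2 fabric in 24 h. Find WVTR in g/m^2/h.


Formula: WVTR = mass_loss / (area * time)
Step 1: Convert area: 34 cm^2 = 0.0034 m^2
Step 2: WVTR = 6.6 g / (0.0034 m^2 * 24 h)
Step 3: WVTR = 6.6 / 0.0816 = 80.9 g/m^2/h

80.9 g/m^2/h


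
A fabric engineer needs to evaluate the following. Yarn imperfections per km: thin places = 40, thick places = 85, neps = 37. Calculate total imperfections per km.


Formula: Total = thin places + thick places + neps
Total = 40 + 85 + 37
Total = 162 imperfections/km

162 imperfections/km


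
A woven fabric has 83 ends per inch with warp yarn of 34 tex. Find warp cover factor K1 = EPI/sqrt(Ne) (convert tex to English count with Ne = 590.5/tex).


Formula: K1 = EPI / sqrt(Ne), with Ne = 590.5 / tex_warp
Step 1: Ne = 590.5 / 34 = 17.368
Step 2: sqrt(Ne) = sqrt(17.368) = 4.1675
Step 3: K1 = 83 / 4.1675 = 19.9

19.9


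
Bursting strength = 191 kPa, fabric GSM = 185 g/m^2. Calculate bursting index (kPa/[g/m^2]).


Formula: Bursting Index = Bursting Strength / Fabric GSM
BI = 191 kPa / 185 g/m^2
BI = 1.032 kPa/(g/m^2)

1.032 kPa/(g/m^2)


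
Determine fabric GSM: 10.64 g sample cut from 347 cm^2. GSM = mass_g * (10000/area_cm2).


Formula: GSM = mass_g / area_m2
Step 1: Convert area: 347 cm^2 = 347 / 10000 = 0.0347 m^2
Step 2: GSM = 10.64 g / 0.0347 m^2 = 306.6 g/m^2

306.6 g/m^2


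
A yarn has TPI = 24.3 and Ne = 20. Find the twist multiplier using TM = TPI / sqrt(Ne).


Formula: TM = TPI / sqrt(Ne)
Step 1: sqrt(Ne) = sqrt(20) = 4.4721
Step 2: TM = 24.3 / 4.4721 = 5.43

5.43 TM


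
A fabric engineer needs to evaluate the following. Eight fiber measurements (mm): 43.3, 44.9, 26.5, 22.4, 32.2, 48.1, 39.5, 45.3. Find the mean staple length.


Formula: Mean = sum of lengths / count
Sum = 43.3 + 44.9 + 26.5 + 22.4 + 32.2 + 48.1 + 39.5 + 45.3
Sum = 302.2 mm
Mean = 302.2 / 8 = 37.78 mm

37.78 mm


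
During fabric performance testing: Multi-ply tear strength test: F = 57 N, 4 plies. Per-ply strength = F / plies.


Formula: Per-ply strength = Total force / Number of plies
Per-ply = 57 N / 4
Per-ply = 14.25 N

14.25 N


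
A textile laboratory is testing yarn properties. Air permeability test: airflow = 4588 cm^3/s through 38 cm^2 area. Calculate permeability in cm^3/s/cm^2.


Formula: Air Permeability = Airflow / Test Area
AP = 4588 cm^3/s / 38 cm^2
AP = 120.7 cm^3/s/cm^2

120.7 cm^3/s/cm^2


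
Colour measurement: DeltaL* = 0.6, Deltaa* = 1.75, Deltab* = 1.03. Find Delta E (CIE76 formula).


Formula: Delta E = sqrt(dL*^2 + da*^2 + db*^2)
Step 1: dL*^2 = 0.6^2 = 0.36
Step 2: da*^2 = 1.75^2 = 3.0625
Step 3: db*^2 = 1.03^2 = 1.0609
Step 4: Sum = 0.36 + 3.0625 + 1.0609 = 4.4834
Step 5: Delta E = sqrt(4.4834) = 2.12

2.12 Delta E


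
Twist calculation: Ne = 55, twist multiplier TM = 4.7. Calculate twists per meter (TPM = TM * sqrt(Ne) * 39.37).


Formula: TPM = TM * sqrt(Ne) * 39.37
Step 1: sqrt(Ne) = sqrt(55) = 7.4162
Step 2: TM * sqrt(Ne) = 4.7 * 7.4162 = 34.8561
Step 3: TPM = 34.8561 * 39.37 = 1372 twists/m

1372 twists/m


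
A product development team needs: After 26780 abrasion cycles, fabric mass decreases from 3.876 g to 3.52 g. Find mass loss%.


Formula: Mass loss% = ((m_before - m_after) / m_before) * 100
Step 1: Mass loss = 3.876 - 3.52 = 0.356 g
Step 2: Ratio = 0.356 / 3.876 = 0.0918473
Step 3: Mass loss% = 0.0918473 * 100 = 9.18473% ≈ 9.18%

9.18%


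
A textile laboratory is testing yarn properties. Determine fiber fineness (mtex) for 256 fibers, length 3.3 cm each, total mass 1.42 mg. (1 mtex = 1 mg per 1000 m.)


Formula: fineness (mtex) = mass (mg) / total length (km) = (mass_mg / total_length_m) * 1000
Step 1: Convert fiber length: 3.3 cm = 0.033 m
Step 2: Total fiber length = 256 * 0.033 = 8.448 m
Step 3: Linear density = 1.42 mg / 8.448 m = 0.1681 mg/m
Step 4: fineness = 0.1681 * 1000 = 168.1 mtex

168.1 mtex


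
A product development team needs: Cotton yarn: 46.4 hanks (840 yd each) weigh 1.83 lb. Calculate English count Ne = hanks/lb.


Formula: Ne = hanks / mass_lb
Substituting: Ne = 46.4 / 1.83
Ne = 25.4

25.4 Ne


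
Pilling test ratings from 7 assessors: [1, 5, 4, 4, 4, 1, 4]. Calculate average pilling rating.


Formula: Mean = sum / count
Sum = 1 + 5 + 4 + 4 + 4 + 1 + 4 = 23
Mean = 23 / 7 = 3.3

3.3


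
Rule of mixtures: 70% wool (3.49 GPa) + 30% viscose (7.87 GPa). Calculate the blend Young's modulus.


Formula: Blend property = (fraction_A * property_A) + (fraction_B * property_B)
Step 1: Contribution A = 70/100 * 3.49 GPa = 2.443 GPa
Step 2: Contribution B = 30/100 * 7.87 GPa = 2.361 GPa
Step 3: Blend Young's modulus = 2.443 + 2.361 = 4.804 GPa

4.804 GPa


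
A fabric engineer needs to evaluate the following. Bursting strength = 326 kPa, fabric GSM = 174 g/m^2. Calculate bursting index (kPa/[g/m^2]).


Formula: Bursting Index = Bursting Strength / Fabric GSM
BI = 326 kPa / 174 g/m^2
BI = 1.874 kPa/(g/m^2)

1.874 kPa/(g/m^2)


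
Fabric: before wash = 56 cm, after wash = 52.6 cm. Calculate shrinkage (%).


Formula: Shrinkage% = ((L_before - L_after) / L_before) * 100
Step 1: Shrinkage = 56 - 52.6 = 3.4 cm
Step 2: Shrinkage% = (3.4 / 56) * 100
Step 3: Shrinkage% = 0.060714 * 100 = 6.0714% ≈ 6.1%

6.1%


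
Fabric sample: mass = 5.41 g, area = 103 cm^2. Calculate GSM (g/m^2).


Formula: GSM = mass_g / area_m2
Step 1: Convert area: 103 cm^2 = 103 / 10000 = 0.0103 m^2
Step 2: GSM = 5.41 g / 0.0103 m^2 = 525.2 g/m^2

525.2 g/m^2


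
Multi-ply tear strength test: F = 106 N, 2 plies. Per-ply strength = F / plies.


Formula: Per-ply strength = Total force / Number of plies
Per-ply = 106 N / 2
Per-ply = 53 N

53 N


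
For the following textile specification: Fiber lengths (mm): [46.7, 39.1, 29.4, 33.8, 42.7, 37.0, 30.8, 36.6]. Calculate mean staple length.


Formula: Mean = sum of lengths / count
Sum = 46.7 + 39.1 + 29.4 + 33.8 + 42.7 + 37.0 + 30.8 + 36.6
Sum = 296.1 mm
Mean = 296.1 / 8 = 37.01 mm

37.01 mm


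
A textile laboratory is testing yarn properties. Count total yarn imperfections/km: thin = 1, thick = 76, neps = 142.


Formula: Total = thin places + thick places + neps
Total = 1 + 76 + 142
Total = 219 imperfections/km

219 imperfections/km


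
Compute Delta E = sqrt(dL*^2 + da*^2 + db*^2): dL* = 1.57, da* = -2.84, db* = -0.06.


Formula: Delta E = sqrt(dL*^2 + da*^2 + db*^2)
Step 1: dL*^2 = 1.57^2 = 2.4649
Step 2: da*^2 = (-2.84)^2 = 8.0656
Step 3: db*^2 = (-0.06)^2 = 0.0036
Step 4: Sum = 2.4649 + 8.0656 + 0.0036 = 10.5341
Step 5: Delta E = sqrt(10.5341) = 3.25

3.25 Delta E


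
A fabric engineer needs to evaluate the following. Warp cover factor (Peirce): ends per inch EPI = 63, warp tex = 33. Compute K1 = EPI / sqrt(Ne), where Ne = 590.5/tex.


Formula: K1 = EPI / sqrt(Ne), with Ne = 590.5 / tex_warp
Step 1: Ne = 590.5 / 33 = 17.894
Step 2: sqrt(Ne) = sqrt(17.894) = 4.2301
Step 3: K1 = 63 / 4.2301 = 14.9

14.9


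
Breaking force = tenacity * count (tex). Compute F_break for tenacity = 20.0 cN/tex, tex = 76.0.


Formula: Breaking force = Tenacity * Linear density
F = 20.0 cN/tex * 76.0 tex
F = 1520.00 cN

1520.00 cN


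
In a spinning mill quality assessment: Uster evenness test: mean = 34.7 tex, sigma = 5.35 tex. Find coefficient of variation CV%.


Formula: CV% = (standard deviation / mean) * 100
Step 1: Ratio = 5.35 / 34.7 = 0.154179
Step 2: CV% = 0.154179 * 100 = 15.4179% ≈ 15.4%

15.4%


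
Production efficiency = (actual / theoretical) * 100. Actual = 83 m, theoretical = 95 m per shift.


Formula: Efficiency% = (Actual output / Theoretical output) * 100
Efficiency% = (83 / 95) * 100
Efficiency% = 0.873684 * 100 = 87.3684% ≈ 87.4%

87.4%


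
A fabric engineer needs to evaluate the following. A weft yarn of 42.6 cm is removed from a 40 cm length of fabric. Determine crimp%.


Formula: Crimp% = ((L_yarn - L_fabric) / L_fabric) * 100
Step 1: Extension = 42.6 - 40 = 2.6 cm
Step 2: Crimp% = (2.6 / 40) * 100
Step 3: Crimp% = 0.065 * 100 = 6.5%

6.5%


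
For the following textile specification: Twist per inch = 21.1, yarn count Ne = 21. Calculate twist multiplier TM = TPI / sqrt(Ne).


Formula: TM = TPI / sqrt(Ne)
Step 1: sqrt(Ne) = sqrt(21) = 4.5826
Step 2: TM = 21.1 / 4.5826 = 4.60

4.60 TM


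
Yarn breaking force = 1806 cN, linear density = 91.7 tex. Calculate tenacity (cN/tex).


Formula: Tenacity = Breaking force / Linear density
Tenacity = 1806 cN / 91.7 tex
Tenacity = 19.69 cN/tex

19.69 cN/tex


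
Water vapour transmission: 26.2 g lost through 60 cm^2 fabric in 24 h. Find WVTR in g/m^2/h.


Formula: WVTR = mass_loss / (area * time)
Step 1: Convert area: 60 cm^2 = 0.006 m^2
Step 2: WVTR = 26.2 g / (0.006 m^2 * 24 h)
Step 3: WVTR = 26.2 / 0.144 = 181.9 g/m^2/h

181.9 g/m^2/h


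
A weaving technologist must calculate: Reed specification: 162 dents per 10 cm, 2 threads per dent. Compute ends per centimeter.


Formula: EPC = (dents per 10 cm * ends per dent) / 10
Step 1: Total ends per 10 cm = 162 * 2 = 324
Step 2: EPC = 324 / 10 = 32.4 ends/cm

32.4 ends/cm


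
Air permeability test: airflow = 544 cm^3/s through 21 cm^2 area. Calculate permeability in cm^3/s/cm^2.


Formula: Air Permeability = Airflow / Test Area
AP = 544 cm^3/s / 21 cm^2
AP = 25.9 cm^3/s/cm^2

25.9 cm^3/s/cm^2


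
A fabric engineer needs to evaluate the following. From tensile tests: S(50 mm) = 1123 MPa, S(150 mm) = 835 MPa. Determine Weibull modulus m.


Formula: m = ln(L1/L2) / ln(S2/S1)
Step 1: ln(L1/L2) = ln(50/150) = -1.09861
Step 2: S2/S1 = 835/1123 = 0.74354
Step 3: ln(S2/S1) = ln(0.74354) = -0.29633
Step 4: m = -1.09861 / -0.29633 = 3.71

3.71 (Weibull m)


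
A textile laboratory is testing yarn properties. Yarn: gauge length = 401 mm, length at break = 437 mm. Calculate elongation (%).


Formula: Elongation (%) = ((L_break - L0) / L0) * 100
Step 1: Extension = 437 - 401 = 36 mm
Step 2: Elongation = (36 / 401) * 100
Step 3: Elongation = 0.089776 * 100 = 8.9776% ≈ 9.0%

9.0%


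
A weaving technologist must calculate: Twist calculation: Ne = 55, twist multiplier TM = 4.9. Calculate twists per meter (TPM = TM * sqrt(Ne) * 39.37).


Formula: TPM = TM * sqrt(Ne) * 39.37
Step 1: sqrt(Ne) = sqrt(55) = 7.4162
Step 2: TM * sqrt(Ne) = 4.9 * 7.4162 = 36.3394
Step 3: TPM = 36.3394 * 39.37 = 1431 twists/m

1431 twists/m


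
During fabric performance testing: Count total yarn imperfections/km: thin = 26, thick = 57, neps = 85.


Formula: Total = thin places + thick places + neps
Total = 26 + 57 + 85
Total = 168 imperfections/km

168 imperfections/km


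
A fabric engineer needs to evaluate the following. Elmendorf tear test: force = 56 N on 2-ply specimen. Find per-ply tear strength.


Formula: Per-ply strength = Total force / Number of plies
Per-ply = 56 N / 2
Per-ply = 28 N

28 N
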